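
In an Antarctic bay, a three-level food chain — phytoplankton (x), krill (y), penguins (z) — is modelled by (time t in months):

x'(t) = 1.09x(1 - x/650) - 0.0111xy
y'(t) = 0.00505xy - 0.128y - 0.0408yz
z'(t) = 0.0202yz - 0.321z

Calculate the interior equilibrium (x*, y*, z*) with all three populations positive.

From dz/dt = 0: 0.0202y* = 0.321, so y* = 15.9.
From dx/dt = 0: 1.09(1 - x*/650) = 0.0111·15.9, giving x* = 650·(1 - 0.162) = 545.
From dy/dt = 0: 0.00505·545 - 0.128 = 0.0408z*, so z* = 2.62/0.0408 = 64.3.

x* ≈ 545, y* ≈ 15.9, z* ≈ 64.3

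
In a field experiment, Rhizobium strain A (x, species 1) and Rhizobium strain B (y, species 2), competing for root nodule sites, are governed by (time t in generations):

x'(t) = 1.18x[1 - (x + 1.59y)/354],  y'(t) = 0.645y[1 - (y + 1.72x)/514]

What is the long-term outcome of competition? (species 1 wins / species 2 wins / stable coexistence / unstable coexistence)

unstable coexistence (outcome depends on initial conditions)

Compare the nullcline intercepts: K1/α12 = 354/1.59 = 223 < K2 = 514; K2/α21 = 514/1.72 = 299 < K1 = 354.
Since both are reversed, neither can invade when rare; the interior point is a saddle.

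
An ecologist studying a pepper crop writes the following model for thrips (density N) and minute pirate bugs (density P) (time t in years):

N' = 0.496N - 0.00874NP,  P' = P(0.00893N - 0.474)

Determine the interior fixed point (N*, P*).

Set dP/dt = 0 with P > 0: 0.00893N - 0.474 = 0, so N* = 0.474/0.00893 = 53.1.
Set dN/dt = 0 with N > 0: 0.496 - 0.00874P = 0, so P* = 0.496/0.00874 = 56.8.

N* ≈ 53.1, P* ≈ 56.8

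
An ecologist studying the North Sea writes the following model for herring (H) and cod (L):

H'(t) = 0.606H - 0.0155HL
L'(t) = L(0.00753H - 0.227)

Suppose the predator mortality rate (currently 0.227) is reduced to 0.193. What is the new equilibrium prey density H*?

H* ≈ 25.6

At the interior fixed point, setting dL/dt = 0 with L > 0 fixes H* = (predator death rate)/(HL coefficient) — independent of the other coefficients.
With the change, H* = 0.193/0.00753 = 25.6; it falls from 30.1.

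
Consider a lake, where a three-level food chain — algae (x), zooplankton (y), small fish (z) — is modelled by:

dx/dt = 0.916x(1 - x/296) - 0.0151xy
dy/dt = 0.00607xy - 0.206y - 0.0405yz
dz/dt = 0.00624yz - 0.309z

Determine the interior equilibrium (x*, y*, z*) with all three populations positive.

From dz/dt = 0: 0.00624y* = 0.309, so y* = 49.5.
From dx/dt = 0: 0.916(1 - x*/296) = 0.0151·49.5, giving x* = 296·(1 - 0.816) = 54.4.
From dy/dt = 0: 0.00607·54.4 - 0.206 = 0.0405z*, so z* = 0.124/0.0405 = 3.06.

x* ≈ 54.4, y* ≈ 49.5, z* ≈ 3.06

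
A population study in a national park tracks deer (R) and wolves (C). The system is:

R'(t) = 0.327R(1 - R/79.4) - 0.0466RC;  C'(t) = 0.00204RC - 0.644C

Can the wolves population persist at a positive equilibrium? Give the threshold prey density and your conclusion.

The predator equation gives dC/dt > 0 only when R > 0.644/0.00204 = 316.
Without the predator, R → K = 79.4. Since 79.4 < 316, the predator cannot invade.

Threshold R = 316; K < 316, so no, the predator goes extinct.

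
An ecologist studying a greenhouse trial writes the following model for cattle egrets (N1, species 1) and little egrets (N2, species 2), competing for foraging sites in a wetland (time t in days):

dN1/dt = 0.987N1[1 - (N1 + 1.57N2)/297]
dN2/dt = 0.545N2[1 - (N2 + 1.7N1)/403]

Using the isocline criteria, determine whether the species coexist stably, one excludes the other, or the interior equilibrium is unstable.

Compare the nullcline intercepts: K1/α12 = 297/1.57 = 189 < K2 = 403; K2/α21 = 403/1.7 = 237 < K1 = 297.
Since both are reversed, neither can invade when rare; the interior point is a saddle.

unstable coexistence (outcome depends on initial conditions)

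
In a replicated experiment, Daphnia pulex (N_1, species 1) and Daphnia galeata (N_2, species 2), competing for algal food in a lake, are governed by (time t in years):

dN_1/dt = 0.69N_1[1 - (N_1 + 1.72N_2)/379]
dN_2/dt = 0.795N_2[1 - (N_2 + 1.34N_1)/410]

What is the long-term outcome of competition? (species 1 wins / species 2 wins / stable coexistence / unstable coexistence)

unstable coexistence (outcome depends on initial conditions)

Compare the nullcline intercepts: K1/α12 = 379/1.72 = 220 < K2 = 410; K2/α21 = 410/1.34 = 306 < K1 = 379.
Since both are reversed, neither can invade when rare; the interior point is a saddle.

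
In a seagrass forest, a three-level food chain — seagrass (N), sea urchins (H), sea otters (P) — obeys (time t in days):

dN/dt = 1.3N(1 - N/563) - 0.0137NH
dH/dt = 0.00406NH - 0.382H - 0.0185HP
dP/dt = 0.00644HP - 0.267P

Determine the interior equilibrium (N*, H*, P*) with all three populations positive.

N* ≈ 317, H* ≈ 41.5, P* ≈ 48.9

From dP/dt = 0: 0.00644H* = 0.267, so H* = 41.5.
From dN/dt = 0: 1.3(1 - N*/563) = 0.0137·41.5, giving N* = 563·(1 - 0.437) = 317.
From dH/dt = 0: 0.00406·317 - 0.382 = 0.0185P*, so P* = 0.905/0.0185 = 48.9.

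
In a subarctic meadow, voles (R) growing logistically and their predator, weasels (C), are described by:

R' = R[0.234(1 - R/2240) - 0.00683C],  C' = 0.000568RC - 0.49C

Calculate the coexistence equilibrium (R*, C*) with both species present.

R* ≈ 863, C* ≈ 21.1

From dC/dt = 0 with C > 0: 0.000568R* = 0.49, so R* = 863.
Substitute into dR/dt = 0: 0.234(1 - 863/2240) = 0.00683C*.
The bracket is 0.615, giving C* = 0.144/0.00683 = 21.1.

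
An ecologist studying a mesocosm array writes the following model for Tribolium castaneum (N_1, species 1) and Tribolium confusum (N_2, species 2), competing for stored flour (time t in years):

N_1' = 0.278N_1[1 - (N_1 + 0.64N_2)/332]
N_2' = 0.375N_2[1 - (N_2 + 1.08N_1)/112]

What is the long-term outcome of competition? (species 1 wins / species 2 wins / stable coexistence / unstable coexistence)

species 1 excludes species 2

Compare the nullcline intercepts: K1/α12 = 332/0.64 = 519 > K2 = 112; K2/α21 = 112/1.08 = 104 < K1 = 332.
Since the inequalities point opposite ways, species 1 can invade but species 2 cannot.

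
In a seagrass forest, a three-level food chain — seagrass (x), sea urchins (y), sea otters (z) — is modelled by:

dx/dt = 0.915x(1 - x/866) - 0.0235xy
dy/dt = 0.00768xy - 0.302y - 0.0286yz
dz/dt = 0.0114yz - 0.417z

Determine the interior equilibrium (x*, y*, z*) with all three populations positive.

x* ≈ 52.4, y* ≈ 36.6, z* ≈ 3.52

From dz/dt = 0: 0.0114y* = 0.417, so y* = 36.6.
From dx/dt = 0: 0.915(1 - x*/866) = 0.0235·36.6, giving x* = 866·(1 - 0.939) = 52.4.
From dy/dt = 0: 0.00768·52.4 - 0.302 = 0.0286z*, so z* = 0.101/0.0286 = 3.52.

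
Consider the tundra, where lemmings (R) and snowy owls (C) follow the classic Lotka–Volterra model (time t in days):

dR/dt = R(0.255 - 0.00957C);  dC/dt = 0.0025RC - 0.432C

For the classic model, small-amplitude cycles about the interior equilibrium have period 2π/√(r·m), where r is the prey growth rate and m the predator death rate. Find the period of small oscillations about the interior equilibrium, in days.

T ≈ 18.9 days

Here r = 0.255 and m = 0.432, so r·m = 0.11.
ω = √0.11 = 0.332 per day, hence T = 2π/ω ≈ 18.9 days.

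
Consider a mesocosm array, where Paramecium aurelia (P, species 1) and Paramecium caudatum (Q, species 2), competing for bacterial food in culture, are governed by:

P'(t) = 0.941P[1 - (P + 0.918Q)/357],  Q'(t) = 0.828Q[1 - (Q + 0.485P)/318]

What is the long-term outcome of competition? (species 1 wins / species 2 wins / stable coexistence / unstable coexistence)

stable coexistence

Compare the nullcline intercepts: K1/α12 = 357/0.918 = 389 > K2 = 318; K2/α21 = 318/0.485 = 656 > K1 = 357.
Since both inequalities hold, each species can invade when rare, so the interior equilibrium is stable.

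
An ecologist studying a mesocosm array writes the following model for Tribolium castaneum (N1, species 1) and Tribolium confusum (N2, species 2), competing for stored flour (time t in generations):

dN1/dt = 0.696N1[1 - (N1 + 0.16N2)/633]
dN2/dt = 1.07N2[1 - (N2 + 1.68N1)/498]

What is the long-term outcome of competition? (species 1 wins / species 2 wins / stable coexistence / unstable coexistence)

species 1 excludes species 2

Compare the nullcline intercepts: K1/α12 = 633/0.16 = 3960 > K2 = 498; K2/α21 = 498/1.68 = 296 < K1 = 633.
Since the inequalities point opposite ways, species 1 can invade but species 2 cannot.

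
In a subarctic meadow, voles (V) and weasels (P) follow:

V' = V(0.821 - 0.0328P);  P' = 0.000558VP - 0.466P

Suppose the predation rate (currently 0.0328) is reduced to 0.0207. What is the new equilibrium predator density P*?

P* ≈ 39.7

At the interior fixed point, setting dV/dt = 0 with V > 0 fixes P* = (prey growth rate)/(VP coefficient) — independent of the other coefficients.
With the change, P* = 0.821/0.0207 = 39.7; it rises from 25.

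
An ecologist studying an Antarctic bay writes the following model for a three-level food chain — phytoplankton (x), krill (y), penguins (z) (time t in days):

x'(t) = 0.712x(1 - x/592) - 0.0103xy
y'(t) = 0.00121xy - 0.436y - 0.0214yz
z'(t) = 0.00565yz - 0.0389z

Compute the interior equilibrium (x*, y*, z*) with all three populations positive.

x* ≈ 533, y* ≈ 6.88, z* ≈ 9.77

From dz/dt = 0: 0.00565y* = 0.0389, so y* = 6.88.
From dx/dt = 0: 0.712(1 - x*/592) = 0.0103·6.88, giving x* = 592·(1 - 0.0996) = 533.
From dy/dt = 0: 0.00121·533 - 0.436 = 0.0214z*, so z* = 0.209/0.0214 = 9.77.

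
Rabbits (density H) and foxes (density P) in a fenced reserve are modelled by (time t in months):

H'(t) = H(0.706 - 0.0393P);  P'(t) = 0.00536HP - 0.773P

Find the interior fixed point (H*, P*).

H* ≈ 144, P* ≈ 18

Set dP/dt = 0 with P > 0: 0.00536H - 0.773 = 0, so H* = 0.773/0.00536 = 144.
Set dH/dt = 0 with H > 0: 0.706 - 0.0393P = 0, so P* = 0.706/0.0393 = 18.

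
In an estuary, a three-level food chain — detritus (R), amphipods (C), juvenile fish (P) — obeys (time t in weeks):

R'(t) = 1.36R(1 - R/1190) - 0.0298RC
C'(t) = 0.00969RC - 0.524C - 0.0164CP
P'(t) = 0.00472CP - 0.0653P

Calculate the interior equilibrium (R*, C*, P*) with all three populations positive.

From dP/dt = 0: 0.00472C* = 0.0653, so C* = 13.8.
From dR/dt = 0: 1.36(1 - R*/1190) = 0.0298·13.8, giving R* = 1190·(1 - 0.303) = 829.
From dC/dt = 0: 0.00969·829 - 0.524 = 0.0164P*, so P* = 7.51/0.0164 = 458.

R* ≈ 829, C* ≈ 13.8, P* ≈ 458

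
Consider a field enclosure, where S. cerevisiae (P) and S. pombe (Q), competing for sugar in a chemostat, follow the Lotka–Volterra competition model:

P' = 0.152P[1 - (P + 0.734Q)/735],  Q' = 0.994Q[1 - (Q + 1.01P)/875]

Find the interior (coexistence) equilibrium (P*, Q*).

Setting both brackets to zero gives the nullclines P + 0.734Q = 735 and 1.01P + Q = 875.
Substituting Q = 875 - 1.01P into the first: P(1 - 0.734·1.01) = 735 - 0.734·875.
So P* = 92.8/0.259 = 359, and then Q* = 875 - 1.01·359 = 513.

P* ≈ 359, Q* ≈ 513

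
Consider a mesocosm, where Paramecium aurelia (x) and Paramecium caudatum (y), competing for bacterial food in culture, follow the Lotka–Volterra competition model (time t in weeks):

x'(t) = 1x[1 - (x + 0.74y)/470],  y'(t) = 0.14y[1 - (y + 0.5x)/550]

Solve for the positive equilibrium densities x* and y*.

x* ≈ 100, y* ≈ 500

Setting both brackets to zero gives the nullclines x + 0.74y = 470 and 0.5x + y = 550.
Substituting y = 550 - 0.5x into the first: x(1 - 0.74·0.5) = 470 - 0.74·550.
So x* = 63/0.63 = 100, and then y* = 550 - 0.5·100 = 500.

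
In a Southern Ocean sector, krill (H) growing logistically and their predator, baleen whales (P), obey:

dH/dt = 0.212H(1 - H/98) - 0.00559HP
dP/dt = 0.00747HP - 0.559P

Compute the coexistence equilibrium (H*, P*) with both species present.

H* ≈ 74.8, P* ≈ 8.97

From dP/dt = 0 with P > 0: 0.00747H* = 0.559, so H* = 74.8.
Substitute into dH/dt = 0: 0.212(1 - 74.8/98) = 0.00559P*.
The bracket is 0.236, giving P* = 0.0501/0.00559 = 8.97.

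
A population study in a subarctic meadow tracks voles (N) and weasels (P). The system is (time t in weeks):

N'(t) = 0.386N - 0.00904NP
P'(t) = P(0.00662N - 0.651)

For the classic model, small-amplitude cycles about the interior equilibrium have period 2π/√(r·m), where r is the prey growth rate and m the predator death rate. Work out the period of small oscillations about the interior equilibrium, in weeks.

T ≈ 12.5 weeks

Here r = 0.386 and m = 0.651, so r·m = 0.251.
ω = √0.251 = 0.501 per week, hence T = 2π/ω ≈ 12.5 weeks.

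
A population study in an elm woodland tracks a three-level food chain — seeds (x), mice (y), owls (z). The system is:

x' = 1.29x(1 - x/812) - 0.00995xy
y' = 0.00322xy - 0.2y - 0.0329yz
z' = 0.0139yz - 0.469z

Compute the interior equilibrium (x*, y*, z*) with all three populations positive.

x* ≈ 601, y* ≈ 33.7, z* ≈ 52.7

From dz/dt = 0: 0.0139y* = 0.469, so y* = 33.7.
From dx/dt = 0: 1.29(1 - x*/812) = 0.00995·33.7, giving x* = 812·(1 - 0.26) = 601.
From dy/dt = 0: 0.00322·601 - 0.2 = 0.0329z*, so z* = 1.73/0.0329 = 52.7.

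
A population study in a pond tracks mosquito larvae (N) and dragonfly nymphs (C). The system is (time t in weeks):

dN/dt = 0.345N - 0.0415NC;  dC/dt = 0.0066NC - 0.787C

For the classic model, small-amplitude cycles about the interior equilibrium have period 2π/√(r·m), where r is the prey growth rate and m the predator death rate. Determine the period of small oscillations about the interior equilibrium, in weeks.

T ≈ 12.1 weeks

Here r = 0.345 and m = 0.787, so r·m = 0.272.
ω = √0.272 = 0.521 per week, hence T = 2π/ω ≈ 12.1 weeks.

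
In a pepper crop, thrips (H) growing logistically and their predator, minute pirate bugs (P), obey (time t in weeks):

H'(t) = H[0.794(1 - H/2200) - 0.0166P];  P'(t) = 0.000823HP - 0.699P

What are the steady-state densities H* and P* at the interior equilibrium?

From dP/dt = 0 with P > 0: 0.000823H* = 0.699, so H* = 849.
Substitute into dH/dt = 0: 0.794(1 - 849/2200) = 0.0166P*.
The bracket is 0.614, giving P* = 0.487/0.0166 = 29.4.

H* ≈ 849, P* ≈ 29.4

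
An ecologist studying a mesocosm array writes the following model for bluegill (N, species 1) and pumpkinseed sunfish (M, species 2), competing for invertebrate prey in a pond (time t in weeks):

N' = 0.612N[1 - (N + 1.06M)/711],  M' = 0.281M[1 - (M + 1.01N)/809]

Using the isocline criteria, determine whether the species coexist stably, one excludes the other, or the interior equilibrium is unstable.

species 2 excludes species 1

Compare the nullcline intercepts: K1/α12 = 711/1.06 = 671 < K2 = 809; K2/α21 = 809/1.01 = 801 > K1 = 711.
Since the inequalities point opposite ways, species 2 can invade but species 1 cannot.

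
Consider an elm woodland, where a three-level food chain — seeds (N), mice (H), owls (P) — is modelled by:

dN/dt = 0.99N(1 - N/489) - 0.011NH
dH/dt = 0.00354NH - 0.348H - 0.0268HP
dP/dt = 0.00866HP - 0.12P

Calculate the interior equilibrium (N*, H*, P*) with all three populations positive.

N* ≈ 414, H* ≈ 13.9, P* ≈ 41.7

From dP/dt = 0: 0.00866H* = 0.12, so H* = 13.9.
From dN/dt = 0: 0.99(1 - N*/489) = 0.011·13.9, giving N* = 489·(1 - 0.154) = 414.
From dH/dt = 0: 0.00354·414 - 0.348 = 0.0268P*, so P* = 1.12/0.0268 = 41.7.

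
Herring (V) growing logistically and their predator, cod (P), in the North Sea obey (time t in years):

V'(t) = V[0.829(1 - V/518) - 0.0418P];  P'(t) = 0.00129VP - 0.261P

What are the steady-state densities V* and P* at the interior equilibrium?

From dP/dt = 0 with P > 0: 0.00129V* = 0.261, so V* = 202.
Substitute into dV/dt = 0: 0.829(1 - 202/518) = 0.0418P*.
The bracket is 0.609, giving P* = 0.505/0.0418 = 12.1.

V* ≈ 202, P* ≈ 12.1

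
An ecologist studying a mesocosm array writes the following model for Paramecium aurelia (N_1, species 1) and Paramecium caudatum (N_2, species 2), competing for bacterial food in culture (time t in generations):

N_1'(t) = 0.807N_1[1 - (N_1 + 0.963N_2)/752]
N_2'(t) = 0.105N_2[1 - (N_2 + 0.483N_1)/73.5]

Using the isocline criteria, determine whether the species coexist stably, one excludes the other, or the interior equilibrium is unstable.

species 1 excludes species 2

Compare the nullcline intercepts: K1/α12 = 752/0.963 = 781 > K2 = 73.5; K2/α21 = 73.5/0.483 = 152 < K1 = 752.
Since the inequalities point opposite ways, species 1 can invade but species 2 cannot.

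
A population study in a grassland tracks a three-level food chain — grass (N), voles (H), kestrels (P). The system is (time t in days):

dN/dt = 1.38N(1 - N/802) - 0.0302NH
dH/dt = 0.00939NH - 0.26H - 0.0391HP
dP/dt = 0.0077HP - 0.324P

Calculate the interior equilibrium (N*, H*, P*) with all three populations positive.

From dP/dt = 0: 0.0077H* = 0.324, so H* = 42.1.
From dN/dt = 0: 1.38(1 - N*/802) = 0.0302·42.1, giving N* = 802·(1 - 0.921) = 63.5.
From dH/dt = 0: 0.00939·63.5 - 0.26 = 0.0391P*, so P* = 0.336/0.0391 = 8.6.

N* ≈ 63.5, H* ≈ 42.1, P* ≈ 8.6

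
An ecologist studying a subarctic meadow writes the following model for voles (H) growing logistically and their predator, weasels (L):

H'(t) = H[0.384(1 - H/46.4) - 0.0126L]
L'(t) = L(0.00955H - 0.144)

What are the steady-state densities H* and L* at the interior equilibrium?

From dL/dt = 0 with L > 0: 0.00955H* = 0.144, so H* = 15.1.
Substitute into dH/dt = 0: 0.384(1 - 15.1/46.4) = 0.0126L*.
The bracket is 0.675, giving L* = 0.259/0.0126 = 20.6.

H* ≈ 15.1, L* ≈ 20.6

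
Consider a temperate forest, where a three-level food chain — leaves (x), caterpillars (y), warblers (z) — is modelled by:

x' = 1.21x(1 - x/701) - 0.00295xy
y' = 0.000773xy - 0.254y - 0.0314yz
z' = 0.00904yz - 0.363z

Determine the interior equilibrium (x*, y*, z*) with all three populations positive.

x* ≈ 632, y* ≈ 40.2, z* ≈ 7.48

From dz/dt = 0: 0.00904y* = 0.363, so y* = 40.2.
From dx/dt = 0: 1.21(1 - x*/701) = 0.00295·40.2, giving x* = 701·(1 - 0.0979) = 632.
From dy/dt = 0: 0.000773·632 - 0.254 = 0.0314z*, so z* = 0.235/0.0314 = 7.48.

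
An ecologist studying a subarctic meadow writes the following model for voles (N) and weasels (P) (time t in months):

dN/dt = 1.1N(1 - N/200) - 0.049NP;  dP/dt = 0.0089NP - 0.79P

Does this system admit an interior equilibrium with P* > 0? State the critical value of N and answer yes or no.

The predator equation gives dP/dt > 0 only when N > 0.79/0.0089 = 88.8.
Without the predator, N → K = 200. Since 200 > 88.8, the predator can invade and persist.

Threshold N = 88.8; K > 88.8, so yes, the predator persists.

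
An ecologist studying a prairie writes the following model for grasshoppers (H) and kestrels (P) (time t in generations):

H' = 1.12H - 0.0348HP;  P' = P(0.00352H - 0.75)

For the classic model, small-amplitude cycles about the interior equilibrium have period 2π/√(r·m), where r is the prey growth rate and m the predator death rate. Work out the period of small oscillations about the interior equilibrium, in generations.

T ≈ 6.86 generations

Here r = 1.12 and m = 0.75, so r·m = 0.84.
ω = √0.84 = 0.917 per generation, hence T = 2π/ω ≈ 6.86 generations.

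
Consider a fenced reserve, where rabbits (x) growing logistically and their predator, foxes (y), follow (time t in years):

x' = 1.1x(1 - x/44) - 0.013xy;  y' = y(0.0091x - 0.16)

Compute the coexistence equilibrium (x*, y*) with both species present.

From dy/dt = 0 with y > 0: 0.0091x* = 0.16, so x* = 17.6.
Substitute into dx/dt = 0: 1.1(1 - 17.6/44) = 0.013y*.
The bracket is 0.6, giving y* = 0.66/0.013 = 50.8.

x* ≈ 17.6, y* ≈ 50.8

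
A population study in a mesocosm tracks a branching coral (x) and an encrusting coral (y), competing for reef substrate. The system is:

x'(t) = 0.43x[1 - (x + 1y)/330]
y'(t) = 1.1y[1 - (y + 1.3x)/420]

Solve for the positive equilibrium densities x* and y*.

x* ≈ 300, y* ≈ 30

Setting both brackets to zero gives the nullclines x + 1y = 330 and 1.3x + y = 420.
Substituting y = 420 - 1.3x into the first: x(1 - 1·1.3) = 330 - 1·420.
So x* = -90/-0.3 = 300, and then y* = 420 - 1.3·300 = 30.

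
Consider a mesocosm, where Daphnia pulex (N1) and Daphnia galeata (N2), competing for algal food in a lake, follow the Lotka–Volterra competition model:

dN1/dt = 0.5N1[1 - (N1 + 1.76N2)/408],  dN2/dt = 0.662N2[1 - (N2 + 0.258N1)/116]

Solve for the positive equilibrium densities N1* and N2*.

N1* ≈ 373, N2* ≈ 19.7

Setting both brackets to zero gives the nullclines N1 + 1.76N2 = 408 and 0.258N1 + N2 = 116.
Substituting N2 = 116 - 0.258N1 into the first: N1(1 - 1.76·0.258) = 408 - 1.76·116.
So N1* = 204/0.546 = 373, and then N2* = 116 - 0.258·373 = 19.7.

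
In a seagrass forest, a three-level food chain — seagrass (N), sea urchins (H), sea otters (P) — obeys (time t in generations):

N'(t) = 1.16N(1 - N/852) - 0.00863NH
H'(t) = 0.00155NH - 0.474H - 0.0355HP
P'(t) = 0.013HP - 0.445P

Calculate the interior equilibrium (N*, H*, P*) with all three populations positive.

N* ≈ 635, H* ≈ 34.2, P* ≈ 14.4

From dP/dt = 0: 0.013H* = 0.445, so H* = 34.2.
From dN/dt = 0: 1.16(1 - N*/852) = 0.00863·34.2, giving N* = 852·(1 - 0.255) = 635.
From dH/dt = 0: 0.00155·635 - 0.474 = 0.0355P*, so P* = 0.51/0.0355 = 14.4.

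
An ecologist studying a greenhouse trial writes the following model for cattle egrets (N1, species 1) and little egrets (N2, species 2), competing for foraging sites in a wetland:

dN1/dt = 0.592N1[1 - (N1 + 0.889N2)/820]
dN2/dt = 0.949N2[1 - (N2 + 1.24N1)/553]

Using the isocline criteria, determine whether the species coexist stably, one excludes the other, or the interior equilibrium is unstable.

species 1 excludes species 2

Compare the nullcline intercepts: K1/α12 = 820/0.889 = 922 > K2 = 553; K2/α21 = 553/1.24 = 446 < K1 = 820.
Since the inequalities point opposite ways, species 1 can invade but species 2 cannot.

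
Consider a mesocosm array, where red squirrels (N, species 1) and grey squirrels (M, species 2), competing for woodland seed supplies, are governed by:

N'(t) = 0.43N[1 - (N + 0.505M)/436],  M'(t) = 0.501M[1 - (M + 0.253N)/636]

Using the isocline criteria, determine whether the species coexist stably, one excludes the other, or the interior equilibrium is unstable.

stable coexistence

Compare the nullcline intercepts: K1/α12 = 436/0.505 = 863 > K2 = 636; K2/α21 = 636/0.253 = 2510 > K1 = 436.
Since both inequalities hold, each species can invade when rare, so the interior equilibrium is stable.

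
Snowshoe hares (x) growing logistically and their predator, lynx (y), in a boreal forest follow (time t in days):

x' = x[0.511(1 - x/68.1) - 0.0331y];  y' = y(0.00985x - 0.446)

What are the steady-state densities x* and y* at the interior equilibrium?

x* ≈ 45.3, y* ≈ 5.17

From dy/dt = 0 with y > 0: 0.00985x* = 0.446, so x* = 45.3.
Substitute into dx/dt = 0: 0.511(1 - 45.3/68.1) = 0.0331y*.
The bracket is 0.335, giving y* = 0.171/0.0331 = 5.17.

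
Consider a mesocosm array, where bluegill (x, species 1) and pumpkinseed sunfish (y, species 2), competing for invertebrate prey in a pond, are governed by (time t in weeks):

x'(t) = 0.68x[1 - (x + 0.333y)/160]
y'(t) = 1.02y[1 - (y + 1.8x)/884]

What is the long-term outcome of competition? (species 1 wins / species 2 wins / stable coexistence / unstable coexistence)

species 2 excludes species 1

Compare the nullcline intercepts: K1/α12 = 160/0.333 = 480 < K2 = 884; K2/α21 = 884/1.8 = 491 > K1 = 160.
Since the inequalities point opposite ways, species 2 can invade but species 1 cannot.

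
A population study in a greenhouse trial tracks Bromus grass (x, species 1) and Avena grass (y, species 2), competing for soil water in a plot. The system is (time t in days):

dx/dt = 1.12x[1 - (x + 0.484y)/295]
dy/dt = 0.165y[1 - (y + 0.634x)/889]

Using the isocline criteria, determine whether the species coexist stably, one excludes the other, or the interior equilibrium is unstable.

Compare the nullcline intercepts: K1/α12 = 295/0.484 = 610 < K2 = 889; K2/α21 = 889/0.634 = 1400 > K1 = 295.
Since the inequalities point opposite ways, species 2 can invade but species 1 cannot.

species 2 excludes species 1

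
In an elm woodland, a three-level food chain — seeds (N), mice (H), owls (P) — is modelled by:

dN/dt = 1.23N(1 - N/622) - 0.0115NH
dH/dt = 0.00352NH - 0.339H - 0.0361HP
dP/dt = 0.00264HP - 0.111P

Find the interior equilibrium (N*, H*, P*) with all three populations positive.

N* ≈ 377, H* ≈ 42, P* ≈ 27.4

From dP/dt = 0: 0.00264H* = 0.111, so H* = 42.
From dN/dt = 0: 1.23(1 - N*/622) = 0.0115·42, giving N* = 622·(1 - 0.393) = 377.
From dH/dt = 0: 0.00352·377 - 0.339 = 0.0361P*, so P* = 0.99/0.0361 = 27.4.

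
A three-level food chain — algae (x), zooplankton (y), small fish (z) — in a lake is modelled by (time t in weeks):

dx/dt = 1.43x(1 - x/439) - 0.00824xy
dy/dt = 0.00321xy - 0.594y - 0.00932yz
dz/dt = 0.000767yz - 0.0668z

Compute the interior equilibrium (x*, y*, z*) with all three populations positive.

From dz/dt = 0: 0.000767y* = 0.0668, so y* = 87.1.
From dx/dt = 0: 1.43(1 - x*/439) = 0.00824·87.1, giving x* = 439·(1 - 0.502) = 219.
From dy/dt = 0: 0.00321·219 - 0.594 = 0.00932z*, so z* = 0.108/0.00932 = 11.6.

x* ≈ 219, y* ≈ 87.1, z* ≈ 11.6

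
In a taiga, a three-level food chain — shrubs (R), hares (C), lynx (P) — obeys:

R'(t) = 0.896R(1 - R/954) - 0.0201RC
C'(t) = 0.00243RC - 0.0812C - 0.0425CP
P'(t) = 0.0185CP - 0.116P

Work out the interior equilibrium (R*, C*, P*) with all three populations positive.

R* ≈ 820, C* ≈ 6.27, P* ≈ 45

From dP/dt = 0: 0.0185C* = 0.116, so C* = 6.27.
From dR/dt = 0: 0.896(1 - R*/954) = 0.0201·6.27, giving R* = 954·(1 - 0.141) = 820.
From dC/dt = 0: 0.00243·820 - 0.0812 = 0.0425P*, so P* = 1.91/0.0425 = 45.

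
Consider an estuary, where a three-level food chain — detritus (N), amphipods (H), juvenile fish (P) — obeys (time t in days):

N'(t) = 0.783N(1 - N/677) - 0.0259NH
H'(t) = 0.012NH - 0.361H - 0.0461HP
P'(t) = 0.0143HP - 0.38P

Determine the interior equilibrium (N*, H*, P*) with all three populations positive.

From dP/dt = 0: 0.0143H* = 0.38, so H* = 26.6.
From dN/dt = 0: 0.783(1 - N*/677) = 0.0259·26.6, giving N* = 677·(1 - 0.879) = 81.9.
From dH/dt = 0: 0.012·81.9 - 0.361 = 0.0461P*, so P* = 0.622/0.0461 = 13.5.

N* ≈ 81.9, H* ≈ 26.6, P* ≈ 13.5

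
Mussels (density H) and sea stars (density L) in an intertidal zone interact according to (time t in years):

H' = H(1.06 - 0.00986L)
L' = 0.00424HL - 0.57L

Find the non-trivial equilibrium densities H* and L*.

H* ≈ 134, L* ≈ 108

Set dL/dt = 0 with L > 0: 0.00424H - 0.57 = 0, so H* = 0.57/0.00424 = 134.
Set dH/dt = 0 with H > 0: 1.06 - 0.00986L = 0, so L* = 1.06/0.00986 = 108.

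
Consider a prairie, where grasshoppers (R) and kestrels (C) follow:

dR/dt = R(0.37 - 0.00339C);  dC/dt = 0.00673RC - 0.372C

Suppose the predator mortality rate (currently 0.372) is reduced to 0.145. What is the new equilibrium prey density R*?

At the interior fixed point, setting dC/dt = 0 with C > 0 fixes R* = (predator death rate)/(RC coefficient) — independent of the other coefficients.
With the change, R* = 0.145/0.00673 = 21.5; it falls from 55.3.

R* ≈ 21.5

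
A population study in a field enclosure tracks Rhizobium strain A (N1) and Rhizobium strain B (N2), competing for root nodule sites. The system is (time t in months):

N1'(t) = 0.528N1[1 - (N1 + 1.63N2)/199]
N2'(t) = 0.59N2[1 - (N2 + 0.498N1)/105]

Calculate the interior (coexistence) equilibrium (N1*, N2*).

Setting both brackets to zero gives the nullclines N1 + 1.63N2 = 199 and 0.498N1 + N2 = 105.
Substituting N2 = 105 - 0.498N1 into the first: N1(1 - 1.63·0.498) = 199 - 1.63·105.
So N1* = 27.9/0.188 = 148, and then N2* = 105 - 0.498·148 = 31.3.

N1* ≈ 148, N2* ≈ 31.3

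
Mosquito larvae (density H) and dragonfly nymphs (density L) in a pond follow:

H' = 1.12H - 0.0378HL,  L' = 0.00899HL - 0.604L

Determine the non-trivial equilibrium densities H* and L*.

H* ≈ 67.2, L* ≈ 29.6

Set dL/dt = 0 with L > 0: 0.00899H - 0.604 = 0, so H* = 0.604/0.00899 = 67.2.
Set dH/dt = 0 with H > 0: 1.12 - 0.0378L = 0, so L* = 1.12/0.0378 = 29.6.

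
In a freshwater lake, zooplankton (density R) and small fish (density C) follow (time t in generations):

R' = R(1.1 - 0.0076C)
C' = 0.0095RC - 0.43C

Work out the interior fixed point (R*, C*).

Set dC/dt = 0 with C > 0: 0.0095R - 0.43 = 0, so R* = 0.43/0.0095 = 45.3.
Set dR/dt = 0 with R > 0: 1.1 - 0.0076C = 0, so C* = 1.1/0.0076 = 145.

R* ≈ 45.3, C* ≈ 145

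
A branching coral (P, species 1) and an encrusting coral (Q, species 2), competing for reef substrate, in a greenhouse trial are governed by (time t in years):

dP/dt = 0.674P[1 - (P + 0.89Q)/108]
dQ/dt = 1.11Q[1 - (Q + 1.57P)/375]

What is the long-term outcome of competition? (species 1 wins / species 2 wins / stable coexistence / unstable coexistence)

Compare the nullcline intercepts: K1/α12 = 108/0.89 = 121 < K2 = 375; K2/α21 = 375/1.57 = 239 > K1 = 108.
Since the inequalities point opposite ways, species 2 can invade but species 1 cannot.

species 2 excludes species 1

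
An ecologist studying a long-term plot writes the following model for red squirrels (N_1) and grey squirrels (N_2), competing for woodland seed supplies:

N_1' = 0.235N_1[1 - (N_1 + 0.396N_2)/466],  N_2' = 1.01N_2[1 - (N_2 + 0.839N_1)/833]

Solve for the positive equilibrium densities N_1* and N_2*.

Setting both brackets to zero gives the nullclines N_1 + 0.396N_2 = 466 and 0.839N_1 + N_2 = 833.
Substituting N_2 = 833 - 0.839N_1 into the first: N_1(1 - 0.396·0.839) = 466 - 0.396·833.
So N_1* = 136/0.668 = 204, and then N_2* = 833 - 0.839·204 = 662.

N_1* ≈ 204, N_2* ≈ 662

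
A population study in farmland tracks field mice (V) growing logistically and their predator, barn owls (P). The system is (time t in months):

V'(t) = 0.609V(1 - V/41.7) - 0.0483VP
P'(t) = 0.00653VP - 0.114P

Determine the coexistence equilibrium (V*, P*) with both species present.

V* ≈ 17.5, P* ≈ 7.33

From dP/dt = 0 with P > 0: 0.00653V* = 0.114, so V* = 17.5.
Substitute into dV/dt = 0: 0.609(1 - 17.5/41.7) = 0.0483P*.
The bracket is 0.581, giving P* = 0.354/0.0483 = 7.33.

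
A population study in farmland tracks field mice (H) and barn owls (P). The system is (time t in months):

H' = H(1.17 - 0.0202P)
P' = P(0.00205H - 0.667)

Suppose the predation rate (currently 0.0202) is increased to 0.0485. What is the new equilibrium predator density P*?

P* ≈ 24.1

At the interior fixed point, setting dH/dt = 0 with H > 0 fixes P* = (prey growth rate)/(HP coefficient) — independent of the other coefficients.
With the change, P* = 1.17/0.0485 = 24.1; it falls from 57.9.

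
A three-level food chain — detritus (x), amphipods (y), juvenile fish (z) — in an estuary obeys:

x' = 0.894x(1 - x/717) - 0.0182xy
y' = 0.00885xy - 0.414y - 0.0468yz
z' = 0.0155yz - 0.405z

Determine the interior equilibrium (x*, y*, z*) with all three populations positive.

x* ≈ 336, y* ≈ 26.1, z* ≈ 54.6

From dz/dt = 0: 0.0155y* = 0.405, so y* = 26.1.
From dx/dt = 0: 0.894(1 - x*/717) = 0.0182·26.1, giving x* = 717·(1 - 0.532) = 336.
From dy/dt = 0: 0.00885·336 - 0.414 = 0.0468z*, so z* = 2.56/0.0468 = 54.6.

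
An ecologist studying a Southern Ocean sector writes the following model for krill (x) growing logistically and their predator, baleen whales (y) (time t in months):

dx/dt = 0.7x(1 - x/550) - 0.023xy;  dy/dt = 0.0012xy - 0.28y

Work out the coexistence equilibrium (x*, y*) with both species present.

From dy/dt = 0 with y > 0: 0.0012x* = 0.28, so x* = 233.
Substitute into dx/dt = 0: 0.7(1 - 233/550) = 0.023y*.
The bracket is 0.576, giving y* = 0.403/0.023 = 17.5.

x* ≈ 233, y* ≈ 17.5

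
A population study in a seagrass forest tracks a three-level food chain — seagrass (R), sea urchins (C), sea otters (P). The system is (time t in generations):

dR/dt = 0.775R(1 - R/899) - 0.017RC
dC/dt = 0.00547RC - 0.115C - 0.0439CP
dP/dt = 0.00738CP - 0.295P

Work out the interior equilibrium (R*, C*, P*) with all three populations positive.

R* ≈ 111, C* ≈ 40, P* ≈ 11.2

From dP/dt = 0: 0.00738C* = 0.295, so C* = 40.
From dR/dt = 0: 0.775(1 - R*/899) = 0.017·40, giving R* = 899·(1 - 0.877) = 111.
From dC/dt = 0: 0.00547·111 - 0.115 = 0.0439P*, so P* = 0.491/0.0439 = 11.2.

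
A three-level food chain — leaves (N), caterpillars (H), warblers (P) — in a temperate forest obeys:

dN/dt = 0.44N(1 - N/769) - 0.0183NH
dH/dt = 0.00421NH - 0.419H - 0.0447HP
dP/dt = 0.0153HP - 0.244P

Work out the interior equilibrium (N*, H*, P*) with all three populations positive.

From dP/dt = 0: 0.0153H* = 0.244, so H* = 15.9.
From dN/dt = 0: 0.44(1 - N*/769) = 0.0183·15.9, giving N* = 769·(1 - 0.663) = 259.
From dH/dt = 0: 0.00421·259 - 0.419 = 0.0447P*, so P* = 0.671/0.0447 = 15.

N* ≈ 259, H* ≈ 15.9, P* ≈ 15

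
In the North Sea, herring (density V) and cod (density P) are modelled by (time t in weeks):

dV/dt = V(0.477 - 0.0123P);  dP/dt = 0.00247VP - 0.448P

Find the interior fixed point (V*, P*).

V* ≈ 181, P* ≈ 38.8

Set dP/dt = 0 with P > 0: 0.00247V - 0.448 = 0, so V* = 0.448/0.00247 = 181.
Set dV/dt = 0 with V > 0: 0.477 - 0.0123P = 0, so P* = 0.477/0.0123 = 38.8.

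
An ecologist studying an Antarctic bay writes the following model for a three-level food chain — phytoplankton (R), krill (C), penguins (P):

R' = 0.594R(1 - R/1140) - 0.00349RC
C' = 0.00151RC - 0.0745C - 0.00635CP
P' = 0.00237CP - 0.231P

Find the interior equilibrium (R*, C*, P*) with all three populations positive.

From dP/dt = 0: 0.00237C* = 0.231, so C* = 97.5.
From dR/dt = 0: 0.594(1 - R*/1140) = 0.00349·97.5, giving R* = 1140·(1 - 0.573) = 487.
From dC/dt = 0: 0.00151·487 - 0.0745 = 0.00635P*, so P* = 0.661/0.00635 = 104.

R* ≈ 487, C* ≈ 97.5, P* ≈ 104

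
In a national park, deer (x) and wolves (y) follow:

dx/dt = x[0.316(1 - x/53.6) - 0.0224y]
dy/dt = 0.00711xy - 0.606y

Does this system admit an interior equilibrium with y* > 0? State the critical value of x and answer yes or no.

The predator equation gives dy/dt > 0 only when x > 0.606/0.00711 = 85.2.
Without the predator, x → K = 53.6. Since 53.6 < 85.2, the predator cannot invade.

Threshold x = 85.2; K < 85.2, so no, the predator goes extinct.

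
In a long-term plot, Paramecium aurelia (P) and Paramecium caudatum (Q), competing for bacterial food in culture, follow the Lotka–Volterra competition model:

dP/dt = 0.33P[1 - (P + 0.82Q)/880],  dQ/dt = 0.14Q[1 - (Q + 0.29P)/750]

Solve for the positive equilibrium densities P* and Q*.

Setting both brackets to zero gives the nullclines P + 0.82Q = 880 and 0.29P + Q = 750.
Substituting Q = 750 - 0.29P into the first: P(1 - 0.82·0.29) = 880 - 0.82·750.
So P* = 265/0.762 = 348, and then Q* = 750 - 0.29·348 = 649.

P* ≈ 348, Q* ≈ 649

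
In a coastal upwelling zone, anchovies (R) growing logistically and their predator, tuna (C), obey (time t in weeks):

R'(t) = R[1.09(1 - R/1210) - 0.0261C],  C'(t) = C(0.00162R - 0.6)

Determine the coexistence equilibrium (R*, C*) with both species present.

From dC/dt = 0 with C > 0: 0.00162R* = 0.6, so R* = 370.
Substitute into dR/dt = 0: 1.09(1 - 370/1210) = 0.0261C*.
The bracket is 0.694, giving C* = 0.756/0.0261 = 29.

R* ≈ 370, C* ≈ 29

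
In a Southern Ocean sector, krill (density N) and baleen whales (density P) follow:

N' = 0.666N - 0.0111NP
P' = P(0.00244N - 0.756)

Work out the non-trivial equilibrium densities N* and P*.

Set dP/dt = 0 with P > 0: 0.00244N - 0.756 = 0, so N* = 0.756/0.00244 = 310.
Set dN/dt = 0 with N > 0: 0.666 - 0.0111P = 0, so P* = 0.666/0.0111 = 60.

N* ≈ 310, P* ≈ 60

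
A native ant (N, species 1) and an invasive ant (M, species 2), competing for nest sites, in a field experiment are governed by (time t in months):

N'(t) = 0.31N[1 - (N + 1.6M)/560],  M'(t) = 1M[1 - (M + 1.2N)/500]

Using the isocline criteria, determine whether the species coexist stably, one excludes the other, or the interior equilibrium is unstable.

Compare the nullcline intercepts: K1/α12 = 560/1.6 = 350 < K2 = 500; K2/α21 = 500/1.2 = 417 < K1 = 560.
Since both are reversed, neither can invade when rare; the interior point is a saddle.

unstable coexistence (outcome depends on initial conditions)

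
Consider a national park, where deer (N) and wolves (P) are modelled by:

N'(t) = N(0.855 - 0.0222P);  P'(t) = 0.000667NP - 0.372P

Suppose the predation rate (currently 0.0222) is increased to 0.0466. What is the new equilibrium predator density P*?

At the interior fixed point, setting dN/dt = 0 with N > 0 fixes P* = (prey growth rate)/(NP coefficient) — independent of the other coefficients.
With the change, P* = 0.855/0.0466 = 18.3; it falls from 38.5.

P* ≈ 18.3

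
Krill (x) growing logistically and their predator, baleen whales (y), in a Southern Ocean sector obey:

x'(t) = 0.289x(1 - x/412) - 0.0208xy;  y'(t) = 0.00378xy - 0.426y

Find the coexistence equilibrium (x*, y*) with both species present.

x* ≈ 113, y* ≈ 10.1

From dy/dt = 0 with y > 0: 0.00378x* = 0.426, so x* = 113.
Substitute into dx/dt = 0: 0.289(1 - 113/412) = 0.0208y*.
The bracket is 0.726, giving y* = 0.21/0.0208 = 10.1.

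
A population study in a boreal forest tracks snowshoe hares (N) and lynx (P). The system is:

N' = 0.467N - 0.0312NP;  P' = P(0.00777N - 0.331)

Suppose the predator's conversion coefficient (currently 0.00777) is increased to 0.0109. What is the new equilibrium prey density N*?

At the interior fixed point, setting dP/dt = 0 with P > 0 fixes N* = (predator death rate)/(NP coefficient) — independent of the other coefficients.
With the change, N* = 0.331/0.0109 = 30.4; it falls from 42.6.

N* ≈ 30.4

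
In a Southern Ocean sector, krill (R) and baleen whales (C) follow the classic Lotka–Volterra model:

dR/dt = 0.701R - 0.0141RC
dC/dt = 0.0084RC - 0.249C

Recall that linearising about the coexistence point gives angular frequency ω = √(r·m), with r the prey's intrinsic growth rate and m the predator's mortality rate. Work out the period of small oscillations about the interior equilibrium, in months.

T ≈ 15 months

Here r = 0.701 and m = 0.249, so r·m = 0.175.
ω = √0.175 = 0.418 per month, hence T = 2π/ω ≈ 15 months.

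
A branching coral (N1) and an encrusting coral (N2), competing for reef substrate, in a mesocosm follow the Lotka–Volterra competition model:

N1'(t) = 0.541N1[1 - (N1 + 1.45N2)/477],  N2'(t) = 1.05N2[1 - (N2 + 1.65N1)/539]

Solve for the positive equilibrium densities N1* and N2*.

Setting both brackets to zero gives the nullclines N1 + 1.45N2 = 477 and 1.65N1 + N2 = 539.
Substituting N2 = 539 - 1.65N1 into the first: N1(1 - 1.45·1.65) = 477 - 1.45·539.
So N1* = -305/-1.39 = 219, and then N2* = 539 - 1.65·219 = 178.

N1* ≈ 219, N2* ≈ 178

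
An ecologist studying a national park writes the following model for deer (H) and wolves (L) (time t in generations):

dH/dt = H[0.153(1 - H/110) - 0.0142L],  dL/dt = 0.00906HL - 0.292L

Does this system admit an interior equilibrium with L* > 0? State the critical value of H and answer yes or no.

The predator equation gives dL/dt > 0 only when H > 0.292/0.00906 = 32.2.
Without the predator, H → K = 110. Since 110 > 32.2, the predator can invade and persist.

Threshold H = 32.2; K > 32.2, so yes, the predator persists.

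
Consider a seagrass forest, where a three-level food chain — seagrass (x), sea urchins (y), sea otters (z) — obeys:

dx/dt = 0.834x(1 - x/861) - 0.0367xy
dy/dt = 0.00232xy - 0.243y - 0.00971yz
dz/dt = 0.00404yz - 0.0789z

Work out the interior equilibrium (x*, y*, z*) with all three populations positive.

x* ≈ 121, y* ≈ 19.5, z* ≈ 3.9

From dz/dt = 0: 0.00404y* = 0.0789, so y* = 19.5.
From dx/dt = 0: 0.834(1 - x*/861) = 0.0367·19.5, giving x* = 861·(1 - 0.859) = 121.
From dy/dt = 0: 0.00232·121 - 0.243 = 0.00971z*, so z* = 0.0379/0.00971 = 3.9.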